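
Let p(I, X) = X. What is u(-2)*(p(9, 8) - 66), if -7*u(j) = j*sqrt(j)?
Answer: -116*I*sqrt(2)/7 ≈ -23.436*I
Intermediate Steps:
u(j) = -j**(3/2)/7 (u(j) = -j*sqrt(j)/7 = -j**(3/2)/7)
u(-2)*(p(9, 8) - 66) = (-(-2)*I*sqrt(2)/7)*(8 - 66) = -(-2)*I*sqrt(2)/7*(-58) = (2*I*sqrt(2)/7)*(-58) = -116*I*sqrt(2)/7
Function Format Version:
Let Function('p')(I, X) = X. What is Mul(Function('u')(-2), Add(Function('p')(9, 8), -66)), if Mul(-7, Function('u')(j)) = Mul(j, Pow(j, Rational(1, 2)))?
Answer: Mul(Rational(-116, 7), I, Pow(2, Rational(1, 2))) ≈ Mul(-23.436, I)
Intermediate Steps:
Function('u')(j) = Mul(Rational(-1, 7), Pow(j, Rational(3, 2))) (Function('u')(j) = Mul(Rational(-1, 7), Mul(j, Pow(j, Rational(1, 2)))) = Mul(Rational(-1, 7), Pow(j, Rational(3, 2))))
Mul(Function('u')(-2), Add(Function('p')(9, 8), -66)) = Mul(Mul(Rational(-1, 7), Pow(-2, Rational(3, 2))), Add(8, -66)) = Mul(Mul(Rational(-1, 7), Mul(-2, I, Pow(2, Rational(1, 2)))), -58) = Mul(Mul(Rational(2, 7), I, Pow(2, Rational(1, 2))), -58) = Mul(Rational(-116, 7), I, Pow(2, Rational(1, 2)))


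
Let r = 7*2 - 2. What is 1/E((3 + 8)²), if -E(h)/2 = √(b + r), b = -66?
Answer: I*√6/36 ≈ 0.068041*I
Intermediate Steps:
r = 12 (r = 14 - 2 = 12)
E(h) = -6*I*√6 (E(h) = -2*√(-66 + 12) = -6*I*√6)
1/E((3 + 8)²) = 1/(-6*I*√6) = I*√6/36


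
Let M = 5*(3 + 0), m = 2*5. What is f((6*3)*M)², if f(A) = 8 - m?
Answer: 4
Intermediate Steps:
m = 10
M = 15 (M = 5*3 = 15)
f(A) = -2 (f(A) = 8 - 1*10 = 8 - 10 = -2)
f((6*3)*M)² = (-2)² = 4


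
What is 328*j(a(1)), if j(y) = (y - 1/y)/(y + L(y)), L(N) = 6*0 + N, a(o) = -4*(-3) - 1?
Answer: 19680/121 ≈ 162.64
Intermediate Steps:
a(o) = 11 (a(o) = 12 - 1 = 11)
L(N) = N (L(N) = 0 + N = N)
j(y) = (y - 1/y)/(2*y) (j(y) = (y - 1/y)/(y + y) = (y - 1/y)/((2*y)) = (y - 1/y)*(1/(2*y)) = (y - 1/y)/(2*y))
328*j(a(1)) = 328*((½)*(-1 + 11²)/11²) = 328*((½)*(1/121)*(-1 + 121)) = 328*((½)*(1/121)*120) = 328*(60/121) = 19680/121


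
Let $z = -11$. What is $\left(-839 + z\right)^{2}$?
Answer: $722500$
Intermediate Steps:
$\left(-839 + z\right)^{2} = \left(-839 - 11\right)^{2} = \left(-850\right)^{2} = 722500$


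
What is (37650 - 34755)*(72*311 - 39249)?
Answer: -48801015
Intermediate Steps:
(37650 - 34755)*(72*311 - 39249) = 2895*(22392 - 39249) = 2895*(-16857) = -48801015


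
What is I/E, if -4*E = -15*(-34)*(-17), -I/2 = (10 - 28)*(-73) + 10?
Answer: -5296/4335 ≈ -1.2217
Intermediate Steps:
I = -2648 (I = -2*((10 - 28)*(-73) + 10) = -2*(-18*(-73) + 10) = -2*(1314 + 10) = -2*1324 = -2648)
E = 4335/2 (E = -(-15*(-34))*(-17)/4 = -255*(-17)/2 = -1/4*(-8670) = 4335/2 ≈ 2167.5)
I/E = -2648/4335/2 = -2648*2/4335 = -5296/4335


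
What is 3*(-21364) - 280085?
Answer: -344177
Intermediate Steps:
3*(-21364) - 280085 = -64092 - 280085 = -344177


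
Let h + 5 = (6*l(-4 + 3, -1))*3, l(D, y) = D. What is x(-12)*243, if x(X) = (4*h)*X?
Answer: 268272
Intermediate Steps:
h = -23 (h = -5 + (6*(-4 + 3))*3 = -5 + (6*(-1))*3 = -5 - 6*3 = -5 - 18 = -23)
x(X) = -92*X (x(X) = (4*(-23))*X = -92*X)
x(-12)*243 = -92*(-12)*243 = 1104*243 = 268272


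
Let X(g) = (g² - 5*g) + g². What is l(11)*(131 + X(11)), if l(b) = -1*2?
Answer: -636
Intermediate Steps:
X(g) = -5*g + 2*g²
l(b) = -2
l(11)*(131 + X(11)) = -2*(131 + 11*(-5 + 2*11)) = -2*(131 + 11*(-5 + 22)) = -2*(131 + 11*17) = -2*(131 + 187) = -2*318 = -636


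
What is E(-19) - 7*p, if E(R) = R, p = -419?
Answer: 2914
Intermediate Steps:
E(-19) - 7*p = -19 - 7*(-419) = -19 + 2933 = 2914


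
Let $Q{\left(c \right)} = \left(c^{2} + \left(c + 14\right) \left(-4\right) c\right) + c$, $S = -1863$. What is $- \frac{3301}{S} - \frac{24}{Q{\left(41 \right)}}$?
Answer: $\frac{12067705}{6798087} \approx 1.7752$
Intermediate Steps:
$Q{\left(c \right)} = c + c^{2} + c \left(-56 - 4 c\right)$ ($Q{\left(c \right)} = \left(c^{2} + \left(14 + c\right) \left(-4\right) c\right) + c = \left(c^{2} + \left(-56 - 4 c\right) c\right) + c = \left(c^{2} + c \left(-56 - 4 c\right)\right) + c = c + c^{2} + c \left(-56 - 4 c\right)$)
$- \frac{3301}{S} - \frac{24}{Q{\left(41 \right)}} = - \frac{3301}{-1863} - \frac{24}{\left(-1\right) 41 \left(55 + 3 \cdot 41\right)} = \left(-3301\right) \left(- \frac{1}{1863}\right) - \frac{24}{\left(-1\right) 41 \left(55 + 123\right)} = \frac{3301}{1863} - \frac{24}{\left(-1\right) 41 \cdot 178} = \frac{3301}{1863} - \frac{24}{-7298} = \frac{3301}{1863} - - \frac{12}{3649} = \frac{3301}{1863} + \frac{12}{3649} = \frac{12067705}{6798087}$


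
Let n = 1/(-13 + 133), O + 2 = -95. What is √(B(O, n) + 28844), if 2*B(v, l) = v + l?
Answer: √103663815/60 ≈ 169.69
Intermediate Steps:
O = -97 (O = -2 - 95 = -97)
n = 1/120 ≈ 0.0083333
B(v, l) = l/2 + v/2 (B(v, l) = (v + l)/2 = (l + v)/2 = l/2 + v/2)
√(B(O, n) + 28844) = √(((½)*(1/120) + (½)*(-97)) + 28844) = √((1/240 - 97/2) + 28844) = √(-11639/240 + 28844) = √(6910921/240) = √103663815/60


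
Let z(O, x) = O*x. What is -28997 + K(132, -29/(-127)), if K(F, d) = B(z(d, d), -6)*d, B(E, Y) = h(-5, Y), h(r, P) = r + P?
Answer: -3682938/127 ≈ -29000.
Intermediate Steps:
h(r, P) = P + r
B(E, Y) = -5 + Y (B(E, Y) = Y - 5 = -5 + Y)
K(F, d) = -11*d (K(F, d) = (-5 - 6)*d = -11*d)
-28997 + K(132, -29/(-127)) = -28997 - (-319)/(-127) = -28997 - (-319)*(-1)/127 = -28997 - 11*29/127 = -28997 - 319/127 = -3682938/127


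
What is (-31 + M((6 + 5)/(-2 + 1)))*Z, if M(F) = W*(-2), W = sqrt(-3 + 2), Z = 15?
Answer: -465 - 30*I ≈ -465.0 - 30.0*I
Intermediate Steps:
W = I (W = sqrt(-1) = I ≈ 1.0*I)
M(F) = -2*I (M(F) = I*(-2) = -2*I)
(-31 + M((6 + 5)/(-2 + 1)))*Z = (-31 - 2*I)*15 = -465 - 30*I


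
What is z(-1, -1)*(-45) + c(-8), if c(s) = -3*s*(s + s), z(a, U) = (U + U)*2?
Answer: -204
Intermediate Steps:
z(a, U) = 4*U (z(a, U) = (2*U)*2 = 4*U)
c(s) = -6*s² (c(s) = -3*s*2*s = -6*s²)
z(-1, -1)*(-45) + c(-8) = (4*(-1))*(-45) - 6*(-8)² = -4*(-45) - 6*64 = 180 - 384 = -204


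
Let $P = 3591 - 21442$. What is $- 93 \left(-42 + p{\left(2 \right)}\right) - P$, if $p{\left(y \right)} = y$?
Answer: $21571$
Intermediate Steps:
$P = -17851$ ($P = 3591 - 21442 = -17851$)
$- 93 \left(-42 + p{\left(2 \right)}\right) - P = - 93 \left(-42 + 2\right) - -17851 = \left(-93\right) \left(-40\right) + 17851 = 3720 + 17851 = 21571$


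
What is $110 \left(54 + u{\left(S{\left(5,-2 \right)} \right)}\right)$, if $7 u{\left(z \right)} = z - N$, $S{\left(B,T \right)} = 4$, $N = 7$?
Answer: $\frac{41250}{7} \approx 5892.9$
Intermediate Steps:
$u{\left(z \right)} = -1 + \frac{z}{7}$ ($u{\left(z \right)} = \frac{z - 7}{7} = \frac{-7 + z}{7} = -1 + \frac{z}{7}$)
$110 \left(54 + u{\left(S{\left(5,-2 \right)} \right)}\right) = 110 \left(54 + \left(-1 + \frac{1}{7} \cdot 4\right)\right) = 110 \left(54 + \left(-1 + \frac{4}{7}\right)\right) = 110 \left(54 - \frac{3}{7}\right) = 110 \cdot \frac{375}{7} = \frac{41250}{7}$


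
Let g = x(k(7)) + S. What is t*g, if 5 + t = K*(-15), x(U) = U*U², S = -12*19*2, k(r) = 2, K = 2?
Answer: 15680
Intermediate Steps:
S = -456 (S = -228*2 = -456)
x(U) = U³
g = -448 (g = 2³ - 456 = 8 - 456 = -448)
t = -35 (t = -5 + 2*(-15) = -5 - 30 = -35)
t*g = -35*(-448) = 15680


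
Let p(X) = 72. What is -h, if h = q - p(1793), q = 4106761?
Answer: -4106689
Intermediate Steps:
h = 4106689 (h = 4106761 - 1*72 = 4106761 - 72 = 4106689)
-h = -1*4106689 = -4106689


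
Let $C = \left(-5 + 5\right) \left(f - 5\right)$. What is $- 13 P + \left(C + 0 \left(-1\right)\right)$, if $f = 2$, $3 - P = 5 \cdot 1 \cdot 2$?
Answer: $91$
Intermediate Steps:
$P = -7$ ($P = 3 - 5 \cdot 1 \cdot 2 = 3 - 5 \cdot 2 = 3 - 10 = -7$)
$C = 0$ ($C = \left(-5 + 5\right) \left(2 - 5\right) = 0 \left(-3\right) = 0$)
$- 13 P + \left(C + 0 \left(-1\right)\right) = \left(-13\right) \left(-7\right) + \left(0 + 0 \left(-1\right)\right) = 91 + \left(0 + 0\right) = 91 + 0 = 91$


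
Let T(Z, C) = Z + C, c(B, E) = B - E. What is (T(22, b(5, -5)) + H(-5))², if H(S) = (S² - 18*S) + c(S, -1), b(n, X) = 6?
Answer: 19321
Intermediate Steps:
H(S) = 1 + S² - 17*S (H(S) = (S² - 18*S) + (S - 1*(-1)) = (S² - 18*S) + (S + 1) = (S² - 18*S) + (1 + S) = 1 + S² - 17*S)
T(Z, C) = C + Z
(T(22, b(5, -5)) + H(-5))² = ((6 + 22) + (1 + (-5)² - 17*(-5)))² = (28 + (1 + 25 + 85))² = (28 + 111)² = 139² = 19321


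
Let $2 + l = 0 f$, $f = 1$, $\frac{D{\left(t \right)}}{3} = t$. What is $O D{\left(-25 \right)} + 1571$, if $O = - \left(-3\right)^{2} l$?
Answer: $221$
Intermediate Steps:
$D{\left(t \right)} = 3 t$
$l = -2$ ($l = -2 + 0 \cdot 1 = -2 + 0 = -2$)
$O = 18$ ($O = - \left(-3\right)^{2} \left(-2\right) = \left(-1\right) 9 \left(-2\right) = \left(-9\right) \left(-2\right) = 18$)
$O D{\left(-25 \right)} + 1571 = 18 \cdot 3 \left(-25\right) + 1571 = 18 \left(-75\right) + 1571 = -1350 + 1571 = 221$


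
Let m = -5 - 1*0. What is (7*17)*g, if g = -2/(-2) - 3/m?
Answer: 952/5 ≈ 190.40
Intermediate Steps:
m = -5 (m = -5 + 0 = -5)
g = 8/5 (g = -2/(-2) - 3/(-5) = -2*(-½) - 3*(-⅕) = 1 + ⅗ = 8/5 ≈ 1.6000)
(7*17)*g = (7*17)*(8/5) = 119*(8/5) = 952/5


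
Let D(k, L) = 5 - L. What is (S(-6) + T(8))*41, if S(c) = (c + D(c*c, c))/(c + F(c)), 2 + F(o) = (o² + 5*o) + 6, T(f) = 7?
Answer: 1353/4 ≈ 338.25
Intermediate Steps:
F(o) = 4 + o² + 5*o (F(o) = -2 + ((o² + 5*o) + 6) = -2 + (6 + o² + 5*o) = 4 + o² + 5*o)
S(c) = 5/(4 + c² + 6*c) (S(c) = (c + (5 - c))/(c + (4 + c² + 5*c)) = 5/(4 + c² + 6*c))
(S(-6) + T(8))*41 = (5/(4 + (-6)² + 6*(-6)) + 7)*41 = (5/(4 + 36 - 36) + 7)*41 = (5/4 + 7)*41 = (33/4)*41 = 1353/4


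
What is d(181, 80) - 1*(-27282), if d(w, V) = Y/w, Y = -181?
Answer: 27281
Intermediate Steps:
d(w, V) = -181/w
d(181, 80) - 1*(-27282) = -181/181 - 1*(-27282) = -181*1/181 + 27282 = -1 + 27282 = 27281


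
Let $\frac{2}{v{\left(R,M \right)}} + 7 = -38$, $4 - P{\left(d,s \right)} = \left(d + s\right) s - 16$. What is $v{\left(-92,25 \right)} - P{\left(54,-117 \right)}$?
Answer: $\frac{330793}{45} \approx 7351.0$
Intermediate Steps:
$P{\left(d,s \right)} = 20 - s \left(d + s\right)$ ($P{\left(d,s \right)} = 4 - \left(\left(d + s\right) s - 16\right) = 4 - \left(s \left(d + s\right) - 16\right) = 4 - \left(-16 + s \left(d + s\right)\right) = 20 - s \left(d + s\right)$)
$v{\left(R,M \right)} = - \frac{2}{45}$ ($v{\left(R,M \right)} = \frac{2}{-7 - 38} = \frac{2}{-45} = 2 \left(- \frac{1}{45}\right) = - \frac{2}{45}$)
$v{\left(-92,25 \right)} - P{\left(54,-117 \right)} = - \frac{2}{45} - \left(20 - \left(-117\right)^{2} - 54 \left(-117\right)\right) = - \frac{2}{45} - \left(20 - 13689 + 6318\right) = - \frac{2}{45} - -7351 = - \frac{2}{45} + 7351 = \frac{330793}{45}$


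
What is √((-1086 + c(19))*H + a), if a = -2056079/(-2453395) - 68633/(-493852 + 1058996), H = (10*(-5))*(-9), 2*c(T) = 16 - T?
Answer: 3*I*√26133154540346775046060720470/693260731940 ≈ 699.55*I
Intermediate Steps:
c(T) = 8 - T/2 (c(T) = (16 - T)/2 = 8 - T/2)
H = 450 (H = -50*(-9) = 450)
a = 993596851341/1386521463880 (a = -2056079*(-1/2453395) - 68633/565144 = 2056079/2453395 - 68633*1/565144 = 2056079/2453395 - 68633/565144 = 993596851341/1386521463880 ≈ 0.71661)
√((-1086 + c(19))*H + a) = √((-1086 + (8 - ½*19))*450 + 993596851341/1386521463880) = √((-1086 + (8 - 19/2))*450 + 993596851341/1386521463880) = √((-1086 - 3/2)*450 + 993596851341/1386521463880) = √(-2175/2*450 + 993596851341/1386521463880) = √(-489375 + 993596851341/1386521463880) = √(-678527947789423659/1386521463880) = 3*I*√26133154540346775046060720470/693260731940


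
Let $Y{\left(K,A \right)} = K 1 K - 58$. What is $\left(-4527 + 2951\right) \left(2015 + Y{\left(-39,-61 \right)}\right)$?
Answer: $-5481328$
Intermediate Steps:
$Y{\left(K,A \right)} = -58 + K^{2}$ ($Y{\left(K,A \right)} = K K - 58 = K^{2} - 58 = -58 + K^{2}$)
$\left(-4527 + 2951\right) \left(2015 + Y{\left(-39,-61 \right)}\right) = \left(-4527 + 2951\right) \left(2015 - \left(58 - \left(-39\right)^{2}\right)\right) = - 1576 \left(2015 + \left(-58 + 1521\right)\right) = - 1576 \left(2015 + 1463\right) = \left(-1576\right) 3478 = -5481328$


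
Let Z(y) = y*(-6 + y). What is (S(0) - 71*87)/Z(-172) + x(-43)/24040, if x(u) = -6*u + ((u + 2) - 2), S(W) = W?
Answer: -443477/2300027 ≈ -0.19281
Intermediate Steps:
x(u) = -5*u (x(u) = -6*u + ((2 + u) - 2) = -6*u + u = -5*u)
(S(0) - 71*87)/Z(-172) + x(-43)/24040 = (0 - 71*87)/((-172*(-6 - 172))) - 5*(-43)/24040 = (0 - 6177)/((-172*(-178))) + 215*(1/24040) = -6177/30616 + 43/4808 = -443477/2300027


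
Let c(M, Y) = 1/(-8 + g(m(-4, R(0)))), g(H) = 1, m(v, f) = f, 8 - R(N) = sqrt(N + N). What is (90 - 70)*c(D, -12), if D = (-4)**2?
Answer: -20/7 ≈ -2.8571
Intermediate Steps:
R(N) = 8 - sqrt(2)*sqrt(N) (R(N) = 8 - sqrt(N + N) = 8 - sqrt(2*N) = 8 - sqrt(2)*sqrt(N))
D = 16
c(M, Y) = -1/7 (c(M, Y) = 1/(-8 + 1) = 1/(-7) = -1/7)
(90 - 70)*c(D, -12) = (90 - 70)*(-1/7) = 20*(-1/7) = -20/7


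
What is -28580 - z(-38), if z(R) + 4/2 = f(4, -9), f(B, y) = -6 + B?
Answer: -28576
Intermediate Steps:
z(R) = -4 (z(R) = -2 + (-6 + 4) = -2 - 2 = -4)
-28580 - z(-38) = -28580 - 1*(-4) = -28580 + 4 = -28576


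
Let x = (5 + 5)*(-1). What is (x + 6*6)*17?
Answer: 442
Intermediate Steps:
x = -10 (x = 10*(-1) = -10)
(x + 6*6)*17 = (-10 + 6*6)*17 = (-10 + 36)*17 = 26*17 = 442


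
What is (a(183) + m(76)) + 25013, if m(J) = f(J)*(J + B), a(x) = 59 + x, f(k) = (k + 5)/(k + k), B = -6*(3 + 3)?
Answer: 480250/19 ≈ 25276.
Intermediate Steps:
B = -36 (B = -6*6 = -36)
f(k) = (5 + k)/(2*k) (f(k) = (5 + k)/((2*k)) = (5 + k)*(1/(2*k)) = (5 + k)/(2*k))
m(J) = (-36 + J)*(5 + J)/(2*J) (m(J) = ((5 + J)/(2*J))*(J - 36) = ((5 + J)/(2*J))*(-36 + J) = (-36 + J)*(5 + J)/(2*J))
(a(183) + m(76)) + 25013 = ((59 + 183) + (½)*(-36 + 76)*(5 + 76)/76) + 25013 = (242 + (½)*(1/76)*40*81) + 25013 = (242 + 405/19) + 25013 = 5003/19 + 25013 = 480250/19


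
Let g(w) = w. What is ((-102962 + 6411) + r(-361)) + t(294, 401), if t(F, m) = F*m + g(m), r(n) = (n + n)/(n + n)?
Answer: 21745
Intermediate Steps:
r(n) = 1 (r(n) = (2*n)/((2*n)) = (2*n)*(1/(2*n)) = 1)
t(F, m) = m + F*m (t(F, m) = F*m + m = m + F*m)
((-102962 + 6411) + r(-361)) + t(294, 401) = ((-102962 + 6411) + 1) + 401*(1 + 294) = (-96551 + 1) + 401*295 = -96550 + 118295 = 21745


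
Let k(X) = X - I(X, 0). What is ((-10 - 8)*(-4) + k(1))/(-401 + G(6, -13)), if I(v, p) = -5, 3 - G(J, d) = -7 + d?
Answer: -13/63 ≈ -0.20635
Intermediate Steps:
G(J, d) = 10 - d (G(J, d) = 3 - (-7 + d) = 3 + (7 - d) = 10 - d)
k(X) = 5 + X (k(X) = X - 1*(-5) = X + 5 = 5 + X)
((-10 - 8)*(-4) + k(1))/(-401 + G(6, -13)) = ((-10 - 8)*(-4) + (5 + 1))/(-401 + (10 - 1*(-13))) = (-18*(-4) + 6)/(-401 + (10 + 13)) = (72 + 6)/(-401 + 23) = 78/(-378) = 78*(-1/378) = -13/63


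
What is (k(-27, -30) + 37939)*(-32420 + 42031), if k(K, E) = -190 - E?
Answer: 363093969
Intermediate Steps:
(k(-27, -30) + 37939)*(-32420 + 42031) = ((-190 - 1*(-30)) + 37939)*(-32420 + 42031) = ((-190 + 30) + 37939)*9611 = (-160 + 37939)*9611 = 37779*9611 = 363093969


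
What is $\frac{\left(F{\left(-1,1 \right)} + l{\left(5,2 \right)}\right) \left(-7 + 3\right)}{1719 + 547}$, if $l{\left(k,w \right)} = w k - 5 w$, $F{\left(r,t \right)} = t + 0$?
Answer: $- \frac{2}{1133} \approx -0.0017652$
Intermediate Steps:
$F{\left(r,t \right)} = t$
$l{\left(k,w \right)} = - 5 w + k w$ ($l{\left(k,w \right)} = k w - 5 w = - 5 w + k w$)
$\frac{\left(F{\left(-1,1 \right)} + l{\left(5,2 \right)}\right) \left(-7 + 3\right)}{1719 + 547} = \frac{\left(1 + 2 \left(-5 + 5\right)\right) \left(-7 + 3\right)}{1719 + 547} = \frac{\left(1 + 2 \cdot 0\right) \left(-4\right)}{2266} = \frac{\left(1 + 0\right) \left(-4\right)}{2266} = \frac{1 \left(-4\right)}{2266} = \frac{1}{2266} \left(-4\right) = - \frac{2}{1133}$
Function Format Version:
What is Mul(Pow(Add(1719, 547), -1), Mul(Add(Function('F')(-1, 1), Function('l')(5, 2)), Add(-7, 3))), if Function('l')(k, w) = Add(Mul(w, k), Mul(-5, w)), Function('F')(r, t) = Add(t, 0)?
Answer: Rational(-2, 1133) ≈ -0.0017652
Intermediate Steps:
Function('F')(r, t) = t
Function('l')(k, w) = Add(Mul(-5, w), Mul(k, w)) (Function('l')(k, w) = Add(Mul(k, w), Mul(-5, w)) = Add(Mul(-5, w), Mul(k, w)))
Mul(Pow(Add(1719, 547), -1), Mul(Add(Function('F')(-1, 1), Function('l')(5, 2)), Add(-7, 3))) = Mul(Pow(Add(1719, 547), -1), Mul(Add(1, Mul(2, Add(-5, 5))), Add(-7, 3))) = Mul(Pow(2266, -1), Mul(Add(1, Mul(2, 0)), -4)) = Mul(Rational(1, 2266), Mul(Add(1, 0), -4)) = Mul(Rational(1, 2266), Mul(1, -4)) = Mul(Rational(1, 2266), -4) = Rational(-2, 1133)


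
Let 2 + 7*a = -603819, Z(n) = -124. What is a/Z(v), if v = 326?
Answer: 603821/868 ≈ 695.65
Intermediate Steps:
a = -603821/7 (a = -2/7 + (⅐)*(-603819) = -2/7 - 603819/7 = -603821/7 ≈ -86260.)
a/Z(v) = -603821/7/(-124) = -603821/7*(-1/124) = 603821/868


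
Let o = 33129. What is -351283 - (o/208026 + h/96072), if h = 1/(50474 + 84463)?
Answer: -52629631045699676833/149821104881448 ≈ -3.5128e+5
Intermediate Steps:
h = 1/134937 ≈ 7.4109e-6
-351283 - (o/208026 + h/96072) = -351283 - (33129/208026 + (1/134937)/96072) = -351283 - (33129*(1/208026) + (1/134937)*(1/96072)) = -351283 - (3681/23114 + 1/12963667464) = -351283 - 1*23859629979049/149821104881448 = -351283 - 23859629979049/149821104881448 = -52629631045699676833/149821104881448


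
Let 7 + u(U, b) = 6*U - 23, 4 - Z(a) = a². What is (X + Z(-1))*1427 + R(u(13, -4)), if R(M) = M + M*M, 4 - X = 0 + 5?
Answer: 5206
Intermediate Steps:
X = -1 (X = 4 - (0 + 5) = 4 - 1*5 = 4 - 5 = -1)
Z(a) = 4 - a²
u(U, b) = -30 + 6*U (u(U, b) = -7 + (6*U - 23) = -7 + (-23 + 6*U) = -30 + 6*U)
R(M) = M + M²
(X + Z(-1))*1427 + R(u(13, -4)) = (-1 + (4 - 1*(-1)²))*1427 + (-30 + 6*13)*(1 + (-30 + 6*13)) = (-1 + (4 - 1*1))*1427 + (-30 + 78)*(1 + (-30 + 78)) = (-1 + (4 - 1))*1427 + 48*(1 + 48) = (-1 + 3)*1427 + 48*49 = 2*1427 + 2352 = 2854 + 2352 = 5206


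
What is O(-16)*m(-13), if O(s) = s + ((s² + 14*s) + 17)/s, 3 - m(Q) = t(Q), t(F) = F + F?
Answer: -8845/16 ≈ -552.81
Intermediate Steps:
t(F) = 2*F
m(Q) = 3 - 2*Q
O(s) = s + (17 + s² + 14*s)/s
O(-16)*m(-13) = (14 + 2*(-16) + 17/(-16))*(3 - 2*(-13)) = (14 - 32 + 17*(-1/16))*(3 + 26) = (14 - 32 - 17/16)*29 = -305/16*29 = -8845/16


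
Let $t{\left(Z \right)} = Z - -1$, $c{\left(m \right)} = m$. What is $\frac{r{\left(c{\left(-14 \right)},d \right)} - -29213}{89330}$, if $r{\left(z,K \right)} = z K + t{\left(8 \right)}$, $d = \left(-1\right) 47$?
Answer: $\frac{2988}{8933} \approx 0.33449$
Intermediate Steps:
$t{\left(Z \right)} = 1 + Z$ ($t{\left(Z \right)} = Z + 1 = 1 + Z$)
$d = -47$
$r{\left(z,K \right)} = 9 + K z$ ($r{\left(z,K \right)} = z K + \left(1 + 8\right) = K z + 9 = 9 + K z$)
$\frac{r{\left(c{\left(-14 \right)},d \right)} - -29213}{89330} = \frac{\left(9 - -658\right) - -29213}{89330} = \left(\left(9 + 658\right) + 29213\right) \frac{1}{89330} = \left(667 + 29213\right) \frac{1}{89330} = 29880 \cdot \frac{1}{89330} = \frac{2988}{8933}$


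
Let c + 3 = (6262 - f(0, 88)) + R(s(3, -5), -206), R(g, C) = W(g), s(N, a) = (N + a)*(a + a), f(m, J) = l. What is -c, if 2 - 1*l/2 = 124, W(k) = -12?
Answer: -6491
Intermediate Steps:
l = -244 (l = 4 - 2*124 = 4 - 248 = -244)
f(m, J) = -244
s(N, a) = 2*a*(N + a) (s(N, a) = (N + a)*(2*a) = 2*a*(N + a))
R(g, C) = -12
c = 6491 (c = -3 + ((6262 - 1*(-244)) - 12) = -3 + ((6262 + 244) - 12) = -3 + (6506 - 12) = -3 + 6494 = 6491)
-c = -1*6491 = -6491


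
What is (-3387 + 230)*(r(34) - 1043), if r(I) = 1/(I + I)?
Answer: 223903911/68 ≈ 3.2927e+6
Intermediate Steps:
r(I) = 1/(2*I)
(-3387 + 230)*(r(34) - 1043) = (-3387 + 230)*((1/2)/34 - 1043) = -3157*((1/2)*(1/34) - 1043) = -3157*(1/68 - 1043) = -3157*(-70923/68) = 223903911/68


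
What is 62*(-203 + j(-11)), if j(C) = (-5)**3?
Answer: -20336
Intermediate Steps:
j(C) = -125
62*(-203 + j(-11)) = 62*(-203 - 125) = 62*(-328) = -20336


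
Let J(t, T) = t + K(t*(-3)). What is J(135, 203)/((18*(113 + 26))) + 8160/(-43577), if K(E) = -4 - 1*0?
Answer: -14707733/109029654 ≈ -0.13490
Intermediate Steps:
K(E) = -4 (K(E) = -4 + 0 = -4)
J(t, T) = -4 + t (J(t, T) = t - 4 = -4 + t)
J(135, 203)/((18*(113 + 26))) + 8160/(-43577) = (-4 + 135)/((18*(113 + 26))) + 8160/(-43577) = 131/((18*139)) + 8160*(-1/43577) = 131/2502 - 8160/43577 = -14707733/109029654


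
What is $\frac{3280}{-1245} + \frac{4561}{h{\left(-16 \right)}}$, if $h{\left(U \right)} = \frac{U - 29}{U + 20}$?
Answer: $- \frac{1524092}{3735} \approx -408.06$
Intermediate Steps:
$h{\left(U \right)} = \frac{-29 + U}{20 + U}$
$\frac{3280}{-1245} + \frac{4561}{h{\left(-16 \right)}} = \frac{3280}{-1245} + \frac{4561}{\frac{1}{20 - 16} \left(-29 - 16\right)} = 3280 \left(- \frac{1}{1245}\right) + \frac{4561}{\frac{1}{4} \left(-45\right)} = - \frac{656}{249} + \frac{4561}{\frac{1}{4} \left(-45\right)} = - \frac{656}{249} + \frac{4561}{- \frac{45}{4}} = - \frac{656}{249} + 4561 \left(- \frac{4}{45}\right) = - \frac{656}{249} - \frac{18244}{45} = - \frac{1524092}{3735}$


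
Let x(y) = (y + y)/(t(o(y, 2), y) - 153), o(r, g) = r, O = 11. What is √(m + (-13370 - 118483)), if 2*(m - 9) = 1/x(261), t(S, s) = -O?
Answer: 5*I*√39917137/87 ≈ 363.1*I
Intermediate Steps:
t(S, s) = -11 (t(S, s) = -1*11 = -11)
x(y) = -y/82 (x(y) = (y + y)/(-11 - 153) = (2*y)/(-164) = (2*y)*(-1/164) = -y/82)
m = 2308/261 (m = 9 + 1/(2*((-1/82*261))) = 9 + 1/(2*(-261/82)) = 9 + (½)*(-82/261) = 9 - 41/261 = 2308/261 ≈ 8.8429)
√(m + (-13370 - 118483)) = √(2308/261 + (-13370 - 118483)) = √(2308/261 - 131853) = √(-34411325/261) = 5*I*√39917137/87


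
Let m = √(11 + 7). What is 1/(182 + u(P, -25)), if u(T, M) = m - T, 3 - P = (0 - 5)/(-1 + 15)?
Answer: 35014/6251473 - 588*√2/6251473 ≈ 0.0054679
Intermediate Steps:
m = 3*√2 (m = √18 = 3*√2 ≈ 4.2426)
P = 47/14 (P = 3 - (0 - 5)/(-1 + 15) = 3 - (-5)/14 = 3 - 1*(-5/14) = 3 + 5/14 = 47/14 ≈ 3.3571)
u(T, M) = -T + 3*√2 (u(T, M) = 3*√2 - T = -T + 3*√2)
1/(182 + u(P, -25)) = 1/(182 + (-1*47/14 + 3*√2)) = 1/(182 + (-47/14 + 3*√2)) = 1/(2501/14 + 3*√2)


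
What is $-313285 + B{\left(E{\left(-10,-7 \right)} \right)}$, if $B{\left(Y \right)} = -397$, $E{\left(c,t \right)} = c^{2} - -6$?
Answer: $-313682$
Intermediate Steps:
$E{\left(c,t \right)} = 6 + c^{2}$ ($E{\left(c,t \right)} = c^{2} + 6 = 6 + c^{2}$)
$-313285 + B{\left(E{\left(-10,-7 \right)} \right)} = -313285 - 397 = -313682$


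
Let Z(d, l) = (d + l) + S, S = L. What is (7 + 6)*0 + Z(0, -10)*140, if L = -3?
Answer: -1820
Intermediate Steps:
S = -3
Z(d, l) = -3 + d + l (Z(d, l) = (d + l) - 3 = -3 + d + l)
(7 + 6)*0 + Z(0, -10)*140 = (7 + 6)*0 + (-3 + 0 - 10)*140 = 13*0 - 13*140 = 0 - 1820 = -1820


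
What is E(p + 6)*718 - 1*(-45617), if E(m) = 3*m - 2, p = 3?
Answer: 63567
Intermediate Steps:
E(m) = -2 + 3*m
E(p + 6)*718 - 1*(-45617) = (-2 + 3*(3 + 6))*718 - 1*(-45617) = (-2 + 3*9)*718 + 45617 = (-2 + 27)*718 + 45617 = 25*718 + 45617 = 17950 + 45617 = 63567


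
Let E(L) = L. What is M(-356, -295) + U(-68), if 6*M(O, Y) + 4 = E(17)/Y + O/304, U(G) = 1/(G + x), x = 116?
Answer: -76283/89680 ≈ -0.85061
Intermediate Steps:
U(G) = 1/(116 + G) (U(G) = 1/(G + 116) = 1/(116 + G))
M(O, Y) = -⅔ + O/1824 + 17/(6*Y) (M(O, Y) = -⅔ + (17/Y + O/304)/6 = -⅔ + (O/1824 + 17/(6*Y)) = -⅔ + O/1824 + 17/(6*Y))
M(-356, -295) + U(-68) = (1/1824)*(5168 - 295*(-1216 - 356))/(-295) + 1/(116 - 68) = (1/1824)*(-1/295)*(5168 - 295*(-1572)) + 1/48 = (1/1824)*(-1/295)*(5168 + 463740) + 1/48 = (1/1824)*(-1/295)*468908 + 1/48 = -117227/134520 + 1/48 = -76283/89680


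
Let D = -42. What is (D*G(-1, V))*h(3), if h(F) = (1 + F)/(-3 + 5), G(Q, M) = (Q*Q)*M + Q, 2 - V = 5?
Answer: 336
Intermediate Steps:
V = -3 (V = 2 - 1*5 = 2 - 5 = -3)
G(Q, M) = Q + M*Q² (G(Q, M) = Q²*M + Q = M*Q² + Q = Q + M*Q²)
h(F) = ½ + F/2 (h(F) = (1 + F)/2 = (1 + F)*(½) = ½ + F/2)
(D*G(-1, V))*h(3) = (-(-42)*(1 - 3*(-1)))*(½ + (½)*3) = (-(-42)*(1 + 3))*(½ + 3/2) = -(-42)*4*2 = -42*(-4)*2 = 168*2 = 336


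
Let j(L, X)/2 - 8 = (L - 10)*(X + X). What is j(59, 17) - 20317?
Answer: -16969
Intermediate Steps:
j(L, X) = 16 + 4*X*(-10 + L) (j(L, X) = 16 + 2*((L - 10)*(X + X)) = 16 + 2*((-10 + L)*(2*X)) = 16 + 2*(2*X*(-10 + L)) = 16 + 4*X*(-10 + L))
j(59, 17) - 20317 = (16 - 40*17 + 4*59*17) - 20317 = (16 - 680 + 4012) - 20317 = 3348 - 20317 = -16969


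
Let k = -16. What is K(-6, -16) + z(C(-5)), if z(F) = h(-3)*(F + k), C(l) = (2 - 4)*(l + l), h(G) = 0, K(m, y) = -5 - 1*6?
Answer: -11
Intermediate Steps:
K(m, y) = -11 (K(m, y) = -5 - 6 = -11)
C(l) = -4*l
z(F) = 0 (z(F) = 0*(F - 16) = 0*(-16 + F) = 0)
K(-6, -16) + z(C(-5)) = -11 + 0 = -11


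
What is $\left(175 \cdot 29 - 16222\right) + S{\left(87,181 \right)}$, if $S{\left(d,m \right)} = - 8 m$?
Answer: $-12595$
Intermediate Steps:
$\left(175 \cdot 29 - 16222\right) + S{\left(87,181 \right)} = \left(175 \cdot 29 - 16222\right) - 1448 = \left(5075 - 16222\right) - 1448 = -11147 - 1448 = -12595$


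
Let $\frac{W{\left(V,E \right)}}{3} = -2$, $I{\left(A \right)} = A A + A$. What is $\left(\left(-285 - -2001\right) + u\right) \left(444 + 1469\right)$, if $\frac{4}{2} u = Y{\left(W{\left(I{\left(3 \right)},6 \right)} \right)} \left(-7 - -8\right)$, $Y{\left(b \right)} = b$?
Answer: $3276969$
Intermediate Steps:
$I{\left(A \right)} = A + A^{2}$ ($I{\left(A \right)} = A^{2} + A = A + A^{2}$)
$W{\left(V,E \right)} = -6$ ($W{\left(V,E \right)} = 3 \left(-2\right) = -6$)
$u = -3$ ($u = \frac{\left(-6\right) \left(-7 - -8\right)}{2} = \frac{\left(-6\right) \left(-7 + 8\right)}{2} = \frac{\left(-6\right) 1}{2} = \frac{1}{2} \left(-6\right) = -3$)
$\left(\left(-285 - -2001\right) + u\right) \left(444 + 1469\right) = \left(\left(-285 - -2001\right) - 3\right) \left(444 + 1469\right) = \left(\left(-285 + 2001\right) - 3\right) 1913 = \left(1716 - 3\right) 1913 = 1713 \cdot 1913 = 3276969$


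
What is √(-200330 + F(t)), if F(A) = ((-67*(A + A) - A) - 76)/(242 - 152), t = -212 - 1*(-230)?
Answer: I*√45080515/15 ≈ 447.61*I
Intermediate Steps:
t = 18 (t = -212 + 230 = 18)
F(A) = -38/45 - 3*A/2 (F(A) = ((-134*A - A) - 76)/90 = ((-134*A - A) - 76)*(1/90) = (-135*A - 76)*(1/90) = (-76 - 135*A)*(1/90) = -38/45 - 3*A/2)
√(-200330 + F(t)) = √(-200330 + (-38/45 - 3/2*18)) = √(-200330 + (-38/45 - 27)) = √(-200330 - 1253/45) = √(-9016103/45) = I*√45080515/15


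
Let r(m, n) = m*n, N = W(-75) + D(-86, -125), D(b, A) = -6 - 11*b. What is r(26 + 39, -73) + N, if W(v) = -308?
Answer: -4113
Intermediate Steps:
N = 632 (N = -308 + (-6 - 11*(-86)) = -308 + (-6 + 946) = -308 + 940 = 632)
r(26 + 39, -73) + N = (26 + 39)*(-73) + 632 = 65*(-73) + 632 = -4745 + 632 = -4113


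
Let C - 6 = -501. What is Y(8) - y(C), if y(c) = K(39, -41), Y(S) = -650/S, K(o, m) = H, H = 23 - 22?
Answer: -329/4 ≈ -82.250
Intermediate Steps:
C = -495 (C = 6 - 501 = -495)
H = 1
K(o, m) = 1
y(c) = 1
Y(8) - y(C) = -650/8 - 1*1 = -650*1/8 - 1 = -325/4 - 1 = -329/4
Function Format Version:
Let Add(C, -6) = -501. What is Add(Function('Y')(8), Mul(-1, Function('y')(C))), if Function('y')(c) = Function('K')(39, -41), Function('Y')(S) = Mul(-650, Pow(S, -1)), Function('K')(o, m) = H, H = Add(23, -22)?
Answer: Rational(-329, 4) ≈ -82.250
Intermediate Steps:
C = -495 (C = Add(6, -501) = -495)
H = 1
Function('K')(o, m) = 1
Function('y')(c) = 1
Add(Function('Y')(8), Mul(-1, Function('y')(C))) = Add(Mul(-650, Pow(8, -1)), Mul(-1, 1)) = Add(Mul(-650, Rational(1, 8)), -1) = Add(Rational(-325, 4), -1) = Rational(-329, 4)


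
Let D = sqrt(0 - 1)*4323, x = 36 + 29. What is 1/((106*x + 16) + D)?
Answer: 2302/22127055 - 1441*I/22127055 ≈ 0.00010404 - 6.5124e-5*I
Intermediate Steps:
x = 65
D = 4323*I (D = sqrt(-1)*4323 = I*4323 = 4323*I ≈ 4323.0*I)
1/((106*x + 16) + D) = 1/((106*65 + 16) + 4323*I) = 1/((6890 + 16) + 4323*I) = 1/(6906 + 4323*I) = (6906 - 4323*I)/66381165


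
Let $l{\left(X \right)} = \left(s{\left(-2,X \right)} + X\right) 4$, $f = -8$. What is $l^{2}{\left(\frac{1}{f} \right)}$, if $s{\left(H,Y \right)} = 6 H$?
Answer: $\frac{9409}{4} \approx 2352.3$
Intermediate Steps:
$l{\left(X \right)} = -48 + 4 X$ ($l{\left(X \right)} = \left(6 \left(-2\right) + X\right) 4 = \left(-12 + X\right) 4 = -48 + 4 X$)
$l^{2}{\left(\frac{1}{f} \right)} = \left(-48 + \frac{4}{-8}\right)^{2} = \left(-48 + 4 \left(- \frac{1}{8}\right)\right)^{2} = \left(-48 - \frac{1}{2}\right)^{2} = \left(- \frac{97}{2}\right)^{2} = \frac{9409}{4}$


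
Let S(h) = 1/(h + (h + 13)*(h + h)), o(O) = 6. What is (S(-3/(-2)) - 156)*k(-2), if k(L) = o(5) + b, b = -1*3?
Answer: -7019/15 ≈ -467.93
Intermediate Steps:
b = -3
S(h) = 1/(h + 2*h*(13 + h)) (S(h) = 1/(h + (13 + h)*(2*h)) = 1/(h + 2*h*(13 + h)))
k(L) = 3 (k(L) = 6 - 3 = 3)
(S(-3/(-2)) - 156)*k(-2) = (1/(((-3/(-2)))*(27 + 2*(-3/(-2)))) - 156)*3 = (1/(((-3*(-½)))*(27 + 2*(-3*(-½)))) - 156)*3 = (1/((3/2)*(27 + 2*(3/2))) - 156)*3 = (2/(3*(27 + 3)) - 156)*3 = ((⅔)/30 - 156)*3 = ((⅔)*(1/30) - 156)*3 = (1/45 - 156)*3 = -7019/45*3 = -7019/15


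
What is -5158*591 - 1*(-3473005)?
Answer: 424627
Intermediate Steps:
-5158*591 - 1*(-3473005) = -3048378 + 3473005 = 424627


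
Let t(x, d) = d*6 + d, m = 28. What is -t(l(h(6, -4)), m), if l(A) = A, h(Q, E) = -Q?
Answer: -196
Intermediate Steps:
t(x, d) = 7*d (t(x, d) = 6*d + d = 7*d)
-t(l(h(6, -4)), m) = -7*28 = -1*196 = -196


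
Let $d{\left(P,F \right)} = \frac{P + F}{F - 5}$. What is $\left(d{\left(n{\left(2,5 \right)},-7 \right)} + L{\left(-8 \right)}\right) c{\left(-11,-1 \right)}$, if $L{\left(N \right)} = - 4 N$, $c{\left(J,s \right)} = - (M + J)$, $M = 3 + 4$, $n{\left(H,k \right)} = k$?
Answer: $\frac{386}{3} \approx 128.67$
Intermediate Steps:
$M = 7$
$c{\left(J,s \right)} = -7 - J$ ($c{\left(J,s \right)} = - (7 + J) = -7 - J$)
$d{\left(P,F \right)} = \frac{F + P}{-5 + F}$
$\left(d{\left(n{\left(2,5 \right)},-7 \right)} + L{\left(-8 \right)}\right) c{\left(-11,-1 \right)} = \left(\frac{-7 + 5}{-5 - 7} - -32\right) \left(-7 - -11\right) = \left(\frac{1}{-12} \left(-2\right) + 32\right) \left(-7 + 11\right) = \left(\left(- \frac{1}{12}\right) \left(-2\right) + 32\right) 4 = \left(\frac{1}{6} + 32\right) 4 = \frac{193}{6} \cdot 4 = \frac{386}{3}$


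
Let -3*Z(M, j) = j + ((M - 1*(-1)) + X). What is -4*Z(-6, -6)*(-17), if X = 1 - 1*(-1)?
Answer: 204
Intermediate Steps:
X = 2 (X = 1 + 1 = 2)
Z(M, j) = -1 - M/3 - j/3 (Z(M, j) = -(j + ((M - 1*(-1)) + 2))/3 = -(j + ((M + 1) + 2))/3 = -(j + ((1 + M) + 2))/3 = -(j + (3 + M))/3 = -(3 + M + j)/3 = -1 - M/3 - j/3)
-4*Z(-6, -6)*(-17) = -4*(-1 - 1/3*(-6) - 1/3*(-6))*(-17) = -4*(-1 + 2 + 2)*(-17) = -4*3*(-17) = -12*(-17) = 204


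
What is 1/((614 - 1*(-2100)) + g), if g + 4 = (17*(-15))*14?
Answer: -1/860 ≈ -0.0011628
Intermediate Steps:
g = -3574 (g = -4 + (17*(-15))*14 = -4 - 255*14 = -4 - 3570 = -3574)
1/((614 - 1*(-2100)) + g) = 1/((614 - 1*(-2100)) - 3574) = 1/((614 + 2100) - 3574) = 1/(2714 - 3574) = 1/(-860) = -1/860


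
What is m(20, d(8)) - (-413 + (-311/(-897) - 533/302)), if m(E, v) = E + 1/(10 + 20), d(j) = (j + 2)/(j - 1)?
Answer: 98075259/225745 ≈ 434.45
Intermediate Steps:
d(j) = (2 + j)/(-1 + j)
m(E, v) = 1/30 + E (m(E, v) = E + 1/30 = 1/30 + E)
m(20, d(8)) - (-413 + (-311/(-897) - 533/302)) = (1/30 + 20) - (-413 + (-311/(-897) - 533/302)) = 601/30 - (-413 + (-311*(-1/897) - 533*1/302)) = 601/30 - (-413 + (311/897 - 533/302)) = 601/30 - (-413 - 384179/270894) = 601/30 - 1*(-112263401/270894) = 601/30 + 112263401/270894 = 98075259/225745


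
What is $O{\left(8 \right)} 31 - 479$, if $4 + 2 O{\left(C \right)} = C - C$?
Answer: $-541$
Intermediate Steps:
$O{\left(C \right)} = -2$ ($O{\left(C \right)} = -2 + \frac{C - C}{2} = -2 + \frac{1}{2} \cdot 0 = -2 + 0 = -2$)
$O{\left(8 \right)} 31 - 479 = \left(-2\right) 31 - 479 = -62 - 479 = -541$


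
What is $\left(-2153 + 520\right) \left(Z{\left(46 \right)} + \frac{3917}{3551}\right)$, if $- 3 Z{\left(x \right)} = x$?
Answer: $\frac{247554635}{10653} \approx 23238.0$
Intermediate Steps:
$Z{\left(x \right)} = - \frac{x}{3}$
$\left(-2153 + 520\right) \left(Z{\left(46 \right)} + \frac{3917}{3551}\right) = \left(-2153 + 520\right) \left(\left(- \frac{1}{3}\right) 46 + \frac{3917}{3551}\right) = - 1633 \left(- \frac{46}{3} + 3917 \cdot \frac{1}{3551}\right) = - 1633 \left(- \frac{46}{3} + \frac{3917}{3551}\right) = \left(-1633\right) \left(- \frac{151595}{10653}\right) = \frac{247554635}{10653}$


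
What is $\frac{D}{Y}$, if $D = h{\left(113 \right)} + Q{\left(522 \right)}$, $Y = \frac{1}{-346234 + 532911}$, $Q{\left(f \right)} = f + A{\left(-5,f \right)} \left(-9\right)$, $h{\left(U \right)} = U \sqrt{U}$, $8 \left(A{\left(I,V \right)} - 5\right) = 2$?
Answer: $\frac{354499623}{4} + 21094501 \sqrt{113} \approx 3.1286 \cdot 10^{8}$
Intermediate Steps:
$A{\left(I,V \right)} = \frac{21}{4}$ ($A{\left(I,V \right)} = 5 + \frac{1}{8} \cdot 2 = 5 + \frac{1}{4} = \frac{21}{4}$)
$h{\left(U \right)} = U^{\frac{3}{2}}$
$Q{\left(f \right)} = - \frac{189}{4} + f$ ($Q{\left(f \right)} = f + \frac{21}{4} \left(-9\right) = f - \frac{189}{4} = - \frac{189}{4} + f$)
$Y = \frac{1}{186677} \approx 5.3568 \cdot 10^{-6}$
$D = \frac{1899}{4} + 113 \sqrt{113}$ ($D = 113^{\frac{3}{2}} + \left(- \frac{189}{4} + 522\right) = 113 \sqrt{113} + \frac{1899}{4} = \frac{1899}{4} + 113 \sqrt{113} \approx 1676.0$)
$\frac{D}{Y} = \left(\frac{1899}{4} + 113 \sqrt{113}\right) \frac{1}{\frac{1}{186677}} = \left(\frac{1899}{4} + 113 \sqrt{113}\right) 186677 = \frac{354499623}{4} + 21094501 \sqrt{113}$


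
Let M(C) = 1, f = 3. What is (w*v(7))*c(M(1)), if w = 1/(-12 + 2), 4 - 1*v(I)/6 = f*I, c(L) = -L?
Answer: -51/5 ≈ -10.200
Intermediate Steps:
v(I) = 24 - 18*I
w = -⅒ (w = 1/(-10) = -⅒ ≈ -0.10000)
(w*v(7))*c(M(1)) = (-(24 - 18*7)/10)*(-1*1) = -(24 - 126)/10*(-1) = -⅒*(-102)*(-1) = (51/5)*(-1) = -51/5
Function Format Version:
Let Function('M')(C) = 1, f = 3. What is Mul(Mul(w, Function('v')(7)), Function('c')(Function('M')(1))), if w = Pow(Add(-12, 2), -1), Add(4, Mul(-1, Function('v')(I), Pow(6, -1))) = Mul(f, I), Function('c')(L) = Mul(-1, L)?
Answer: Rational(-51, 5) ≈ -10.200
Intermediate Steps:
Function('v')(I) = Add(24, Mul(-18, I)) (Function('v')(I) = Add(24, Mul(-6, Mul(3, I))) = Add(24, Mul(-18, I)))
w = Rational(-1, 10) (w = Pow(-10, -1) = Rational(-1, 10) ≈ -0.10000)
Mul(Mul(w, Function('v')(7)), Function('c')(Function('M')(1))) = Mul(Mul(Rational(-1, 10), Add(24, Mul(-18, 7))), Mul(-1, 1)) = Mul(Mul(Rational(-1, 10), Add(24, -126)), -1) = Mul(Mul(Rational(-1, 10), -102), -1) = Mul(Rational(51, 5), -1) = Rational(-51, 5)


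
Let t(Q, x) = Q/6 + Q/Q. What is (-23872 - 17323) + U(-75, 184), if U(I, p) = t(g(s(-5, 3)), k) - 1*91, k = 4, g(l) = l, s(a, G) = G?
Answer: -82569/2 ≈ -41285.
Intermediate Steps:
t(Q, x) = 1 + Q/6 (t(Q, x) = Q*(⅙) + 1 = Q/6 + 1 = 1 + Q/6)
U(I, p) = -179/2 (U(I, p) = (1 + (⅙)*3) - 1*91 = (1 + ½) - 91 = 3/2 - 91 = -179/2)
(-23872 - 17323) + U(-75, 184) = (-23872 - 17323) - 179/2 = -41195 - 179/2 = -82569/2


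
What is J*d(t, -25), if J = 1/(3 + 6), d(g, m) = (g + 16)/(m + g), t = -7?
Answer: -1/32 ≈ -0.031250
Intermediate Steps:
d(g, m) = (16 + g)/(g + m)
J = ⅑ (J = 1/9 = ⅑ ≈ 0.11111)
J*d(t, -25) = ((16 - 7)/(-7 - 25))/9 = (9/(-32))/9 = (-1/32*9)/9 = (⅑)*(-9/32) = -1/32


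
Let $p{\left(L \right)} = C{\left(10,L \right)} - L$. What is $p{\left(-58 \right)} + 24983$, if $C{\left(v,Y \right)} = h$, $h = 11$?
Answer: $25052$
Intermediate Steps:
$C{\left(v,Y \right)} = 11$
$p{\left(L \right)} = 11 - L$
$p{\left(-58 \right)} + 24983 = \left(11 - -58\right) + 24983 = \left(11 + 58\right) + 24983 = 69 + 24983 = 25052$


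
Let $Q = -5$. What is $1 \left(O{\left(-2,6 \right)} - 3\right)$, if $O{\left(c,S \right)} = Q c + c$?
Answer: $5$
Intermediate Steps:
$O{\left(c,S \right)} = - 4 c$ ($O{\left(c,S \right)} = - 5 c + c = - 4 c$)
$1 \left(O{\left(-2,6 \right)} - 3\right) = 1 \left(\left(-4\right) \left(-2\right) - 3\right) = 1 \left(8 - 3\right) = 1 \cdot 5 = 5$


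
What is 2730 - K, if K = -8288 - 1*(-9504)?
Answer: 1514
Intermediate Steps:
K = 1216 (K = -8288 + 9504 = 1216)
2730 - K = 2730 - 1*1216 = 2730 - 1216 = 1514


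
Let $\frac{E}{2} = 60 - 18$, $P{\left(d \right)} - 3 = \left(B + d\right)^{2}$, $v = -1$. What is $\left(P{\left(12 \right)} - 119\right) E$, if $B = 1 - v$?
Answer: $6720$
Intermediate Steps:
$B = 2$ ($B = 1 - -1 = 1 + 1 = 2$)
$P{\left(d \right)} = 3 + \left(2 + d\right)^{2}$
$E = 84$ ($E = 2 \left(60 - 18\right) = 2 \cdot 42 = 84$)
$\left(P{\left(12 \right)} - 119\right) E = \left(\left(3 + \left(2 + 12\right)^{2}\right) - 119\right) 84 = \left(\left(3 + 14^{2}\right) - 119\right) 84 = \left(\left(3 + 196\right) - 119\right) 84 = \left(199 - 119\right) 84 = 80 \cdot 84 = 6720$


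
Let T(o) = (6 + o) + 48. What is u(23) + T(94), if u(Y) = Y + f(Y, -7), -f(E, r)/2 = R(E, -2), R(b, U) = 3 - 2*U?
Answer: 157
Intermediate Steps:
f(E, r) = -14 (f(E, r) = -2*(3 - 2*(-2)) = -2*(3 + 4) = -2*7 = -14)
T(o) = 54 + o
u(Y) = -14 + Y (u(Y) = Y - 14 = -14 + Y)
u(23) + T(94) = (-14 + 23) + (54 + 94) = 9 + 148 = 157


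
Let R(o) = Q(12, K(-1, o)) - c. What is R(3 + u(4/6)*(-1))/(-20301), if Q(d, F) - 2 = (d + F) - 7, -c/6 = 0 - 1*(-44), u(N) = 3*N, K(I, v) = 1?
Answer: -272/20301 ≈ -0.013398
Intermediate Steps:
c = -264 (c = -6*(0 - 1*(-44)) = -6*(0 + 44) = -6*44 = -264)
Q(d, F) = -5 + F + d (Q(d, F) = 2 + ((d + F) - 7) = 2 + ((F + d) - 7) = 2 + (-7 + F + d) = -5 + F + d)
R(o) = 272 (R(o) = (-5 + 1 + 12) - 1*(-264) = 8 + 264 = 272)
R(3 + u(4/6)*(-1))/(-20301) = 272/(-20301) = 272*(-1/20301) = -272/20301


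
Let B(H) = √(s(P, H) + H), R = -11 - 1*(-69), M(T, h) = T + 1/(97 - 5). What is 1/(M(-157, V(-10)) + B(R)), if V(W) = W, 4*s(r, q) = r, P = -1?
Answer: -120796/18919223 - 4232*√231/208111453 ≈ -0.0066939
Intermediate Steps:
s(r, q) = r/4
M(T, h) = 1/92 + T (M(T, h) = T + 1/92 = 1/92 + T)
R = 58 (R = -11 + 69 = 58)
B(H) = √(-¼ + H) (B(H) = √((¼)*(-1) + H) = √(-¼ + H))
1/(M(-157, V(-10)) + B(R)) = 1/((1/92 - 157) + √(-1 + 4*58)/2) = 1/(-14443/92 + √(-1 + 232)/2) = 1/(-14443/92 + √231/2)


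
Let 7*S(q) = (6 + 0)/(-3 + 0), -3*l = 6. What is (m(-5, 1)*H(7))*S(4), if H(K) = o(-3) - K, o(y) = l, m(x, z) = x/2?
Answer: -45/7 ≈ -6.4286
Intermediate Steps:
m(x, z) = x/2 (m(x, z) = x*(½) = x/2)
l = -2 (l = -⅓*6 = -2)
S(q) = -2/7 (S(q) = ((6 + 0)/(-3 + 0))/7 = (6/(-3))/7 = (6*(-⅓))/7 = (⅐)*(-2) = -2/7)
o(y) = -2
H(K) = -2 - K
(m(-5, 1)*H(7))*S(4) = (((½)*(-5))*(-2 - 1*7))*(-2/7) = -5*(-2 - 7)/2*(-2/7) = -5/2*(-9)*(-2/7) = (45/2)*(-2/7) = -45/7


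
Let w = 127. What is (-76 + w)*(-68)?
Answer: -3468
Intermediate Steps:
(-76 + w)*(-68) = (-76 + 127)*(-68) = 51*(-68) = -3468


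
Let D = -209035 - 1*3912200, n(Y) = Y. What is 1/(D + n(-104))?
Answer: -1/4121339 ≈ -2.4264e-7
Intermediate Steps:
D = -4121235 (D = -209035 - 3912200 = -4121235)
1/(D + n(-104)) = 1/(-4121235 - 104) = 1/(-4121339) = -1/4121339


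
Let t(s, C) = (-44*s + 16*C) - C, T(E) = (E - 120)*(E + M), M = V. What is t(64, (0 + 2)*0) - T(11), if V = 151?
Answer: 14842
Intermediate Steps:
M = 151
T(E) = (-120 + E)*(151 + E) (T(E) = (E - 120)*(E + 151) = (-120 + E)*(151 + E))
t(s, C) = -44*s + 15*C
t(64, (0 + 2)*0) - T(11) = (-44*64 + 15*((0 + 2)*0)) - (-18120 + 11**2 + 31*11) = (-2816 + 15*(2*0)) - (-18120 + 121 + 341) = (-2816 + 15*0) - 1*(-17658) = (-2816 + 0) + 17658 = -2816 + 17658 = 14842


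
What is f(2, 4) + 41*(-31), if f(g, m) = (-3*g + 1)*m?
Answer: -1291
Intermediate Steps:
f(g, m) = m*(1 - 3*g) (f(g, m) = (1 - 3*g)*m = m*(1 - 3*g))
f(2, 4) + 41*(-31) = 4*(1 - 3*2) + 41*(-31) = 4*(1 - 6) - 1271 = 4*(-5) - 1271 = -20 - 1271 = -1291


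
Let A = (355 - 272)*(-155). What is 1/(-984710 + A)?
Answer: -1/997575 ≈ -1.0024e-6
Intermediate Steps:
A = -12865 (A = 83*(-155) = -12865)
1/(-984710 + A) = 1/(-984710 - 12865) = 1/(-997575) = -1/997575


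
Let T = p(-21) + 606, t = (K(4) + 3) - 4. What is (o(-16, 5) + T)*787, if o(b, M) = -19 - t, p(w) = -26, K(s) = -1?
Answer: 443081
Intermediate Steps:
t = -2 (t = (-1 + 3) - 4 = 2 - 4 = -2)
o(b, M) = -17 (o(b, M) = -19 - 1*(-2) = -19 + 2 = -17)
T = 580 (T = -26 + 606 = 580)
(o(-16, 5) + T)*787 = (-17 + 580)*787 = 563*787 = 443081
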